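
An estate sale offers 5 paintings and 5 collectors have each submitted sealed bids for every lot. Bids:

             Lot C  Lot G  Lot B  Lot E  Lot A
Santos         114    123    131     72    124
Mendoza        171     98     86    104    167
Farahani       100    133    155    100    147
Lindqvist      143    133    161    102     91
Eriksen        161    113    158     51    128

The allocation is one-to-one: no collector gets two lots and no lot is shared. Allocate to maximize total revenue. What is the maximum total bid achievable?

Optimal: Santos→Lot G ($123), Mendoza→Lot A ($167), Farahani→Lot E ($100), Lindqvist→Lot B ($161), Eriksen→Lot C ($161) — total 123+167+100+161+161 = $712.
Max-entry greedy (repeatedly take the single best remaining cell) gives $653, worse by 59.
Next-best assignment: Santos→Lot G, Mendoza→Lot A, Farahani→Lot B, Lindqvist→Lot E, Eriksen→Lot C = $708.
Every other assignment is strictly worse.

Max total: $712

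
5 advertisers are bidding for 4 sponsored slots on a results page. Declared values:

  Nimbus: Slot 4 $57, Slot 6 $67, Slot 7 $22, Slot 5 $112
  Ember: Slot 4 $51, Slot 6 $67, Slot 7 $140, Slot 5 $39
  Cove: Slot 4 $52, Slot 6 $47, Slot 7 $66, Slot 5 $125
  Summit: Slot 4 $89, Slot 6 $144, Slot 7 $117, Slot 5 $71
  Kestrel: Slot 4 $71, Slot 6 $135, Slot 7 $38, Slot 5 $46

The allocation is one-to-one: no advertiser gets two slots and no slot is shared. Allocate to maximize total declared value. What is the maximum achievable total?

Optimal: Summit→Slot 4 ($89), Kestrel→Slot 6 ($135), Ember→Slot 7 ($140), Cove→Slot 5 ($125) — total 89+135+140+125 = $489.
Max-entry greedy (repeatedly take the single best remaining cell) gives $480, worse by 9.
Next-best assignment: Kestrel→Slot 4, Summit→Slot 6, Ember→Slot 7, Cove→Slot 5 = $480.
Swapping Cove↔Summit (Cove→Slot 4 $52, Summit→Slot 5 $71) loses 91.
Every other assignment is strictly worse.

Max total: $489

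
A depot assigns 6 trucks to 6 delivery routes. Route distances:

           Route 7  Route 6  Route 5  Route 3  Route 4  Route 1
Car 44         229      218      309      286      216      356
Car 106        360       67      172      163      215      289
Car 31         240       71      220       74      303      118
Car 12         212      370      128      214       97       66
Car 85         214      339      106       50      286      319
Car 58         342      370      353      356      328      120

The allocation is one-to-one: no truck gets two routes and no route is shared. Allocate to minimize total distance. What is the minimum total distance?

Optimal: Car 44→Route 7 (229 km), Car 106→Route 6 (67 km), Car 31→Route 3 (74 km), Car 12→Route 4 (97 km), Car 85→Route 5 (106 km), Car 58→Route 1 (120 km) — total 229+67+74+97+106+120 = 693 km.
Row-greedy (each truck in turn takes its cheapest remaining route) gives 871 km, worse by 178.
Next-best assignment: Car 44→Route 7, Car 106→Route 5, Car 31→Route 6, Car 12→Route 4, Car 85→Route 3, Car 58→Route 1 = 739 km.
Swapping Car 58↔Car 12 (Car 58→Route 4 328 km, Car 12→Route 1 66 km) adds 177.

Min total: 693 km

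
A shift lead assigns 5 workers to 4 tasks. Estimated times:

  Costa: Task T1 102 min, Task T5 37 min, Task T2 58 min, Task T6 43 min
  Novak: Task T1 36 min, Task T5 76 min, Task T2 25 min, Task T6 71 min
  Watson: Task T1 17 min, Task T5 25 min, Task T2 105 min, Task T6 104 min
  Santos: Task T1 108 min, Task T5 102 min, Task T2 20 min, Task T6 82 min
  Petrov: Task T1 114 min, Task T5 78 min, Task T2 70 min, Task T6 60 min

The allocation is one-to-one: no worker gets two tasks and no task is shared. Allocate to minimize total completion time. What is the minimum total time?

Minimum total: 124 min

Optimal: Novak→Task T1 (36 min), Watson→Task T5 (25 min), Santos→Task T2 (20 min), Costa→Task T6 (43 min) — total 36+25+20+43 = 124 min.
Column-greedy (each task in turn goes to its cheapest remaining worker) gives 134 min, worse by 10.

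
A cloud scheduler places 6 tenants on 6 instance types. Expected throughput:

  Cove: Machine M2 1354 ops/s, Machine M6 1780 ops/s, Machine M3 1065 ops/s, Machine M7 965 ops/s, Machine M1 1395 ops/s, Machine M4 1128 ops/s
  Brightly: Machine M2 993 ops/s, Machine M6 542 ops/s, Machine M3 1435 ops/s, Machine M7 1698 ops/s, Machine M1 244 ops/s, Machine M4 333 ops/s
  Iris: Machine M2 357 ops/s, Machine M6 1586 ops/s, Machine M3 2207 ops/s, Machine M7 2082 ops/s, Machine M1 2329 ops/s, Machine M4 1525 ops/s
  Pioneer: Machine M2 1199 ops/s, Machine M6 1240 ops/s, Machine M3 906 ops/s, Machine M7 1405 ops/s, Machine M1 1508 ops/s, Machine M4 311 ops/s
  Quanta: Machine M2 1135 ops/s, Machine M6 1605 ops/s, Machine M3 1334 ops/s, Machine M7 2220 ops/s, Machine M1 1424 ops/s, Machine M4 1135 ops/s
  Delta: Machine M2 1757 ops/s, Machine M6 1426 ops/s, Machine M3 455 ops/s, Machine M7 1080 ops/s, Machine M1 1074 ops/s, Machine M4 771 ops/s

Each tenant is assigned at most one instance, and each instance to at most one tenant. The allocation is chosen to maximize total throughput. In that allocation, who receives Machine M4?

Optimal: Cove→Machine M6 (1780 ops/s), Brightly→Machine M3 (1435 ops/s), Iris→Machine M4 (1525 ops/s), Pioneer→Machine M1 (1508 ops/s), Quanta→Machine M7 (2220 ops/s), Delta→Machine M2 (1757 ops/s) — total 1780+1435+1525+1508+2220+1757 = 10225 ops/s.
Next-best assignment: Cove→Machine M4, Brightly→Machine M3, Iris→Machine M1, Pioneer→Machine M6, Quanta→Machine M7, Delta→Machine M2 = 10109 ops/s.
Iris's own top instance is Machine M1 (2329 ops/s), but forcing Iris→Machine M1 and reassigning the rest optimally gives only 10109 ops/s — worse by 116.

Iris receives Machine M4.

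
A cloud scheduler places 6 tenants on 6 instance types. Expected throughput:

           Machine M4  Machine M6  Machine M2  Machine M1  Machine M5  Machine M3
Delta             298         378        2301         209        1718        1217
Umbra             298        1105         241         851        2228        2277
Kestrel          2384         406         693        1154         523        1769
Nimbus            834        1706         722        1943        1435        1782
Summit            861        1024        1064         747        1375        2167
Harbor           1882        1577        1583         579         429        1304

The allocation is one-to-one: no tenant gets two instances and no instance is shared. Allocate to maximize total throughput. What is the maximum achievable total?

Maximum total: 12600 ops/s

Optimal: Delta→Machine M2 (2301 ops/s), Umbra→Machine M5 (2228 ops/s), Kestrel→Machine M4 (2384 ops/s), Nimbus→Machine M1 (1943 ops/s), Summit→Machine M3 (2167 ops/s), Harbor→Machine M6 (1577 ops/s) — total 2301+2228+2384+1943+2167+1577 = 12600 ops/s.
Next-best assignment: Delta→Machine M2, Umbra→Machine M3, Kestrel→Machine M4, Nimbus→Machine M1, Summit→Machine M5, Harbor→Machine M6 = 11857 ops/s.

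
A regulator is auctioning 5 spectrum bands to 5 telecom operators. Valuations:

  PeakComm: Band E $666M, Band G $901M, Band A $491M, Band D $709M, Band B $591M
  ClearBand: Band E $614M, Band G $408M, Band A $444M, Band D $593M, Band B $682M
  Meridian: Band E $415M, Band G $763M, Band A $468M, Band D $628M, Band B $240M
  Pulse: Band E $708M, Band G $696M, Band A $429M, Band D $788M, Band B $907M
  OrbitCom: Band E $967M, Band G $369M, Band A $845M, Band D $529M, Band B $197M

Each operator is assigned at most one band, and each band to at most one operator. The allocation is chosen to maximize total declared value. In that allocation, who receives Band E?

ClearBand receives Band E.

This is a one-to-one assignment (maximum-weight bipartite matching).
Optimal: PeakComm→Band G ($901M), ClearBand→Band E ($614M), Meridian→Band D ($628M), Pulse→Band B ($907M), OrbitCom→Band A ($845M) — total 901+614+628+907+845 = $3895M.
Row-greedy (each operator in turn takes its best remaining band) gives $3764M, worse by 131.
Next-best assignment: PeakComm→Band G, ClearBand→Band A, Meridian→Band D, Pulse→Band B, OrbitCom→Band E = $3847M.
Swapping Pulse↔PeakComm (Pulse→Band G $696M, PeakComm→Band B $591M) loses 521.
ClearBand's own top band is Band B ($682M), but forcing ClearBand→Band B and reassigning the rest optimally gives only $3806M — worse by 89.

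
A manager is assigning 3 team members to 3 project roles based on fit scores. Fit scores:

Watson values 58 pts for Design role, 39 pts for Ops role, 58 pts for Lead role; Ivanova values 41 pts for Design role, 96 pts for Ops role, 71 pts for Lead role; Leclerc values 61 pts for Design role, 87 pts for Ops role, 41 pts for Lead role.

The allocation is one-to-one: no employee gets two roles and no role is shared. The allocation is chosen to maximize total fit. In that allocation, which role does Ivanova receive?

Ivanova receives Lead role.

This is the linear assignment problem.
Optimal: Watson→Design role (58 pts), Ivanova→Lead role (71 pts), Leclerc→Ops role (87 pts) — total 58+71+87 = 216 pts.
Row-greedy (each employee in turn takes its best remaining role) gives 195 pts, worse by 21.
Swapping Ivanova↔Leclerc (Ivanova→Ops role 96 pts, Leclerc→Lead role 41 pts) loses 21.
Ivanova's own top role is Ops role (96 pts), but forcing Ivanova→Ops role and reassigning the rest optimally gives only 215 pts — worse by 1.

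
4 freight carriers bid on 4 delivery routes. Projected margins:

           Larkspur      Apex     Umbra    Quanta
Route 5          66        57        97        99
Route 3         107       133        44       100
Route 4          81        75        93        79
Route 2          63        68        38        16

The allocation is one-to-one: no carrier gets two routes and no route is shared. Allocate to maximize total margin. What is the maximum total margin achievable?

Optimal: Larkspur→Route 2 ($63k), Apex→Route 3 ($133k), Umbra→Route 4 ($93k), Quanta→Route 5 ($99k) — total 63+133+93+99 = $388k.
Row-greedy (each carrier in turn takes its best remaining route) gives $295k, worse by 93.

Maximum total: $388k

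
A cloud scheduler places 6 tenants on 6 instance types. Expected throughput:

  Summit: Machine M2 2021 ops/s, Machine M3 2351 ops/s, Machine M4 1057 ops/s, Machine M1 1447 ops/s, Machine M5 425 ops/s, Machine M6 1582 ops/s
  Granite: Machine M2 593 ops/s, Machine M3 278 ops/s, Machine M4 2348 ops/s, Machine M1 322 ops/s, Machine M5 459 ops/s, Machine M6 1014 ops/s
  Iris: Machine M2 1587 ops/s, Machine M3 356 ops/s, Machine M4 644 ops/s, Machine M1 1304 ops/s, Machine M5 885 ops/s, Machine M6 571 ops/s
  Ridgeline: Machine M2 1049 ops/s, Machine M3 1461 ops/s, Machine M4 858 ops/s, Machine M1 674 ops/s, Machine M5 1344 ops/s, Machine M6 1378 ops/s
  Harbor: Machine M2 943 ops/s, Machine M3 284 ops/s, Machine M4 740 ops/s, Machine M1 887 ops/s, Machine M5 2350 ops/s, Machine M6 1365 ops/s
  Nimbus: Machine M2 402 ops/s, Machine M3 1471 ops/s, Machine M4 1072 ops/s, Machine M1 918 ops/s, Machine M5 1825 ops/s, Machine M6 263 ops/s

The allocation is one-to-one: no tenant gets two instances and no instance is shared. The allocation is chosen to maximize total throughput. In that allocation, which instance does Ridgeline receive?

Optimal: Summit→Machine M3 (2351 ops/s), Granite→Machine M4 (2348 ops/s), Iris→Machine M2 (1587 ops/s), Ridgeline→Machine M6 (1378 ops/s), Harbor→Machine M5 (2350 ops/s), Nimbus→Machine M1 (918 ops/s) — total 2351+2348+1587+1378+2350+918 = 10932 ops/s.
Column-greedy (each instance in turn goes to its best remaining tenant) gives 10872 ops/s, worse by 60.
Next-best assignment: Summit→Machine M2, Granite→Machine M4, Iris→Machine M1, Ridgeline→Machine M6, Harbor→Machine M5, Nimbus→Machine M3 = 10872 ops/s.
Ridgeline's own top instance is Machine M3 (1461 ops/s), but forcing Ridgeline→Machine M3 and reassigning the rest optimally gives only 10324 ops/s — worse by 608.

Ridgeline receives Machine M6.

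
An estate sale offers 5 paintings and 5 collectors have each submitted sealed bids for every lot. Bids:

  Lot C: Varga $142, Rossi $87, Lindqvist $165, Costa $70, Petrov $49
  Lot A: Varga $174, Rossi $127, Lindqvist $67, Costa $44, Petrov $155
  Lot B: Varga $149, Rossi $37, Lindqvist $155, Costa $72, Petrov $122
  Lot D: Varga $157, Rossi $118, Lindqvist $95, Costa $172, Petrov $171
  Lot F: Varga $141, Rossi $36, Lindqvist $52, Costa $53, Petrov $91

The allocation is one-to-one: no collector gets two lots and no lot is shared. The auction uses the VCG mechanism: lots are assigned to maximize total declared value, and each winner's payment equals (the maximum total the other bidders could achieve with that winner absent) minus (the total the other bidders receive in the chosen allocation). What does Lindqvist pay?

Lindqvist pays $1.

Efficient allocation: Varga→Lot F ($141), Rossi→Lot A ($127), Lindqvist→Lot C ($165), Costa→Lot D ($172), Petrov→Lot B ($122); total welfare W = $727.
Lindqvist receives Lot C at value $165, so the others get W − 165 = $562.
Without Lindqvist: best allocation of the remaining 4 bidders over all 5 lots is Varga→Lot C ($142), Rossi→Lot A ($127), Costa→Lot D ($172), Petrov→Lot B ($122), total $563.
VCG payment = (others' best without Lindqvist) − (others' welfare with Lindqvist) = 563 − 562 = $1.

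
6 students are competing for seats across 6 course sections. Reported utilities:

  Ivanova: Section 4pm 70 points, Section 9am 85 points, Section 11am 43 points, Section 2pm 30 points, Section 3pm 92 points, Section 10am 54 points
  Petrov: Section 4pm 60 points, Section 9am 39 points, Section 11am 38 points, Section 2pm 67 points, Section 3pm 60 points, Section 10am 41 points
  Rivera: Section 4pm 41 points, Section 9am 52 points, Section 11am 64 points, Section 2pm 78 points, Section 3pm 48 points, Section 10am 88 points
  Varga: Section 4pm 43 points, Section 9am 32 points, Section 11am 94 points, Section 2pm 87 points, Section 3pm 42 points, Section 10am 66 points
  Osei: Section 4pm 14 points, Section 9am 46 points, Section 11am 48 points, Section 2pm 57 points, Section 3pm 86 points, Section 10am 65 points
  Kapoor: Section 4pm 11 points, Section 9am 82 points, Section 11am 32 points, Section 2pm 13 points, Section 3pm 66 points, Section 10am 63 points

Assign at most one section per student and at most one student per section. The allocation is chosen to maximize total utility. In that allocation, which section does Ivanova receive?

Ivanova receives Section 4pm.

This is the linear assignment problem.
Optimal: Ivanova→Section 4pm (70 points), Petrov→Section 2pm (67 points), Rivera→Section 10am (88 points), Varga→Section 11am (94 points), Osei→Section 3pm (86 points), Kapoor→Section 9am (82 points) — total 70+67+88+94+86+82 = 487 points.
Max-entry greedy (repeatedly take the single best remaining cell) gives 437 points, worse by 50.
Next-best assignment: Ivanova→Section 3pm, Petrov→Section 4pm, Rivera→Section 10am, Varga→Section 11am, Osei→Section 2pm, Kapoor→Section 9am = 473 points.
Swapping Rivera↔Varga (Rivera→Section 11am 64 points, Varga→Section 10am 66 points) loses 52.
Every other assignment is strictly worse.
Ivanova's own top section is Section 3pm (92 points), but forcing Ivanova→Section 3pm and reassigning the rest optimally gives only 473 points — worse by 14.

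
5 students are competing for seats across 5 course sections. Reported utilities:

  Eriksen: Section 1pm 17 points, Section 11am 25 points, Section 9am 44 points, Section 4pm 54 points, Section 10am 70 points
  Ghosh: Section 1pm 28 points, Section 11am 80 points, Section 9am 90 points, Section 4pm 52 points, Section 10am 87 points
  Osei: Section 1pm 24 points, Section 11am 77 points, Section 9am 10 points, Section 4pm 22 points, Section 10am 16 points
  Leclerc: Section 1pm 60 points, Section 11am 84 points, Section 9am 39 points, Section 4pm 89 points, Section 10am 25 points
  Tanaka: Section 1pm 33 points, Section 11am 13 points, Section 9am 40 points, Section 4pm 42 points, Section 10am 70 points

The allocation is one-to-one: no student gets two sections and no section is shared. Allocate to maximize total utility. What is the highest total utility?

Optimal: Eriksen→Section 10am (70 points), Ghosh→Section 9am (90 points), Osei→Section 11am (77 points), Leclerc→Section 4pm (89 points), Tanaka→Section 1pm (33 points) — total 70+90+77+89+33 = 359 points.
Swapping Osei↔Ghosh (Osei→Section 9am 10 points, Ghosh→Section 11am 80 points) loses 77.

Maximum total: 359 points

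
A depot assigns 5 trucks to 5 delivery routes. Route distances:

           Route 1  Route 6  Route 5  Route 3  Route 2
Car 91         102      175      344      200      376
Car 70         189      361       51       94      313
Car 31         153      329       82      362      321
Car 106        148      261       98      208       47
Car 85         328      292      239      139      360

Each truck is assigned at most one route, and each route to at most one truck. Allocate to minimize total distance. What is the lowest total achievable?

Minimum total: 565 km

Optimal: Car 91→Route 6 (175 km), Car 70→Route 5 (51 km), Car 31→Route 1 (153 km), Car 106→Route 2 (47 km), Car 85→Route 3 (139 km) — total 175+51+153+47+139 = 565 km.
Column-greedy (each route in turn goes to its cheapest remaining truck) gives 874 km, worse by 309.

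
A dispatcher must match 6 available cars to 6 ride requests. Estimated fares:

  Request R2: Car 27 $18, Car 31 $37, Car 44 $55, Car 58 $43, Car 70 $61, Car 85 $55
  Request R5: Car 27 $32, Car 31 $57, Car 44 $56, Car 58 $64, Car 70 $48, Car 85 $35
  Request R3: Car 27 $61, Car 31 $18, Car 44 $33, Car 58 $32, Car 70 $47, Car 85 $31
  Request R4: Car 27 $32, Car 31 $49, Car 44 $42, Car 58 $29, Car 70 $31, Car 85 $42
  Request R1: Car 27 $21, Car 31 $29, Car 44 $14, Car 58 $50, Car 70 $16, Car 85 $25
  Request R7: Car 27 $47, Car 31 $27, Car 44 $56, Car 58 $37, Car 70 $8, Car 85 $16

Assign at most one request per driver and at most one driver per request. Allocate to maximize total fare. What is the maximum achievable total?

Maximum total: $327

Optimal: Car 27→Request R3 ($61), Car 31→Request R5 ($57), Car 44→Request R7 ($56), Car 58→Request R1 ($50), Car 70→Request R2 ($61), Car 85→Request R4 ($42) — total 61+57+56+50+61+42 = $327.
Column-greedy (each request in turn goes to its best remaining driver) gives $316, worse by 11.
Next-best assignment: Car 27→Request R3, Car 31→Request R4, Car 44→Request R7, Car 58→Request R1, Car 70→Request R5, Car 85→Request R2 = $319.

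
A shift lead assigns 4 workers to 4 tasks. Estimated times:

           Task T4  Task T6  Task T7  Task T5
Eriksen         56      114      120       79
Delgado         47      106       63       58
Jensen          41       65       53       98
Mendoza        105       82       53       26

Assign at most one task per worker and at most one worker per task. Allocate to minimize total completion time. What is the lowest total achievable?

Optimal: Eriksen→Task T4 (56 min), Delgado→Task T7 (63 min), Jensen→Task T6 (65 min), Mendoza→Task T5 (26 min) — total 56+63+65+26 = 210 min.
Row-greedy (each worker in turn takes its cheapest remaining task) gives 249 min, worse by 39.
No other one-to-one assignment undercuts 210 min.

Min total: 210 min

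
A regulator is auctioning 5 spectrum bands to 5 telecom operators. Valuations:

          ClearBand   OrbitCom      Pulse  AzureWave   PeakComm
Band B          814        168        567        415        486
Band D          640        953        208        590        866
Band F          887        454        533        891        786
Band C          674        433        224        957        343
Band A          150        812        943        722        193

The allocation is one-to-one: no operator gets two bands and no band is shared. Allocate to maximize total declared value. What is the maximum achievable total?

Optimal: ClearBand→Band B ($814M), OrbitCom→Band D ($953M), Pulse→Band A ($943M), AzureWave→Band C ($957M), PeakComm→Band F ($786M) — total 814+953+943+957+786 = $4453M.
Column-greedy (each band in turn goes to its best remaining operator) gives $3944M, worse by 509.
Next-best assignment: ClearBand→Band F, OrbitCom→Band D, Pulse→Band A, AzureWave→Band C, PeakComm→Band B = $4226M.
Swapping AzureWave↔PeakComm (AzureWave→Band F $891M, PeakComm→Band C $343M) loses 509.

Maximum total: $4453M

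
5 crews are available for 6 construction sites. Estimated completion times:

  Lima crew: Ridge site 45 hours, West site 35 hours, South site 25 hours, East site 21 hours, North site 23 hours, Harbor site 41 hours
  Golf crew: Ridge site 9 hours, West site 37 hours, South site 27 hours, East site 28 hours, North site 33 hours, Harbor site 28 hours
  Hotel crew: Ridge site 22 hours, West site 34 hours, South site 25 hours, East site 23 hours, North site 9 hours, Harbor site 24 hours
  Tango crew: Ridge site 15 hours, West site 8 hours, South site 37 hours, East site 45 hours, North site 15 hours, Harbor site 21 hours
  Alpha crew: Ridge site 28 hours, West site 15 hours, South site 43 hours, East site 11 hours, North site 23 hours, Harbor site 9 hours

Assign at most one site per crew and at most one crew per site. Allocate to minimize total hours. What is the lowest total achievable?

Min total: 56 hours

Optimal: Lima crew→East site (21 hours), Golf crew→Ridge site (9 hours), Hotel crew→North site (9 hours), Tango crew→West site (8 hours), Alpha crew→Harbor site (9 hours) — total 21+9+9+8+9 = 56 hours.
Swapping Golf crew↔Hotel crew (Golf crew→North site 33 hours, Hotel crew→Ridge site 22 hours) adds 37.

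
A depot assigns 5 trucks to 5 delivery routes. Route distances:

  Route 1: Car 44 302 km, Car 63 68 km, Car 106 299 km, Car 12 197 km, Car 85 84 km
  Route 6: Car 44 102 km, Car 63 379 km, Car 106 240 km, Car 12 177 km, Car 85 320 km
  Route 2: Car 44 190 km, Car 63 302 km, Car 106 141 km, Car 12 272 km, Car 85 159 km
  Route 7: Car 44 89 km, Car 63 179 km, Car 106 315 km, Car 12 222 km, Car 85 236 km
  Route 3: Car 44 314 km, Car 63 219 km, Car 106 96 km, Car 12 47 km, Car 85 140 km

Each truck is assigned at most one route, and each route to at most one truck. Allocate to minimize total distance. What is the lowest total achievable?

Min total: 553 km

Treat this as an assignment problem: match each truck to one route.
Optimal: Car 44→Route 6 (102 km), Car 63→Route 7 (179 km), Car 106→Route 2 (141 km), Car 12→Route 3 (47 km), Car 85→Route 1 (84 km) — total 102+179+141+47+84 = 553 km.
Min-entry greedy (repeatedly take the single cheapest remaining cell) gives 665 km, worse by 112.
Swapping Car 106↔Car 44 (Car 106→Route 6 240 km, Car 44→Route 2 190 km) adds 187.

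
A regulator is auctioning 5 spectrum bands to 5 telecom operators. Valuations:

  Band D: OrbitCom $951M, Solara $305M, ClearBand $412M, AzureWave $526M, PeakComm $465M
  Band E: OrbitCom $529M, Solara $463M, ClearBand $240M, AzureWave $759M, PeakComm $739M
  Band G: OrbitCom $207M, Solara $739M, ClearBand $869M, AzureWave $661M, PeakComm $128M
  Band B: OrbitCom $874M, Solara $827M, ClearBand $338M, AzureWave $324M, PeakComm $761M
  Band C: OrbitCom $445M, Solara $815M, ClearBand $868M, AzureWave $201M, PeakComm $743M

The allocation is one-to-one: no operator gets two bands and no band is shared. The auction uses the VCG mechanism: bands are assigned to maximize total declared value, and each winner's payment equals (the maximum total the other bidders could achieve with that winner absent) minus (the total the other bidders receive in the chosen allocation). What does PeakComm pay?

PeakComm pays $12M.

Efficient allocation: OrbitCom→Band D ($951M), Solara→Band C ($815M), ClearBand→Band G ($869M), AzureWave→Band E ($759M), PeakComm→Band B ($761M); total welfare W = $4155M.
PeakComm receives Band B at value $761M, so the others get W − 761 = $3394M.
Without PeakComm: best allocation of the remaining 4 bidders over all 5 bands is OrbitCom→Band D ($951M), Solara→Band B ($827M), ClearBand→Band G ($869M), AzureWave→Band E ($759M), total $3406M.
VCG payment = (others' best without PeakComm) − (others' welfare with PeakComm) = 3406 − 3394 = $12M.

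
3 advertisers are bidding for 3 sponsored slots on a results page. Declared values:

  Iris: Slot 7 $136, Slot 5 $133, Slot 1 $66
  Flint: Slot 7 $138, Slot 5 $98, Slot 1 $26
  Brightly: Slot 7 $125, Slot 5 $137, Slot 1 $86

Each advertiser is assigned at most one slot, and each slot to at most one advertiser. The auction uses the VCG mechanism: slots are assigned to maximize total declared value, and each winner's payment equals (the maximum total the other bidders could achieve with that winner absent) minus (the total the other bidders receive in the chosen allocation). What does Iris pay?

Efficient allocation: Iris→Slot 5 ($133), Flint→Slot 7 ($138), Brightly→Slot 1 ($86); total welfare W = $357.
Iris receives Slot 5 at value $133, so the others get W − 133 = $224.
Without Iris: best allocation of the remaining 2 bidders over all 3 slots is Flint→Slot 7 ($138), Brightly→Slot 5 ($137), total $275.
VCG payment = (others' best without Iris) − (others' welfare with Iris) = 275 − 224 = $51.

Iris pays $51.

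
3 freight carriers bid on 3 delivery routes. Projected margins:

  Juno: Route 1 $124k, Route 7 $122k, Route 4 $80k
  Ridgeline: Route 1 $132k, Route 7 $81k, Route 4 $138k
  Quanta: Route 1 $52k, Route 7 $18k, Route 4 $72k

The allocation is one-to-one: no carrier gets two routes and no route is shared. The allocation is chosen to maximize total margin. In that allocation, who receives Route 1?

Optimal: Juno→Route 7 ($122k), Ridgeline→Route 1 ($132k), Quanta→Route 4 ($72k) — total 122+132+72 = $326k.
Row-greedy (each carrier in turn takes its best remaining route) gives $280k, worse by 46.
Next-best assignment: Juno→Route 7, Ridgeline→Route 4, Quanta→Route 1 = $312k.
Checked against all permutations: $326k is optimal.
Ridgeline's own top route is Route 4 ($138k), but forcing Ridgeline→Route 4 and reassigning the rest optimally gives only $312k — worse by 14.

Ridgeline receives Route 1.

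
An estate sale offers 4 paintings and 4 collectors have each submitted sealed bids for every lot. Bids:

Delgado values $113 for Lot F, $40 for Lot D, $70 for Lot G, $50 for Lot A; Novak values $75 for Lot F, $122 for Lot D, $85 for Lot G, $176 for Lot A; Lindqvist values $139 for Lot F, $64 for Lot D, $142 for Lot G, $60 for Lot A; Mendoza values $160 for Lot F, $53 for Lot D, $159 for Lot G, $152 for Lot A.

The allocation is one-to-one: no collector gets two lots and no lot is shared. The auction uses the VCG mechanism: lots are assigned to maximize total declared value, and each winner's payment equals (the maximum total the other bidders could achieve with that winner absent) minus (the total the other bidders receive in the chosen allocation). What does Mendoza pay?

Efficient allocation: Delgado→Lot F ($113), Novak→Lot D ($122), Lindqvist→Lot G ($142), Mendoza→Lot A ($152); total welfare W = $529.
Mendoza receives Lot A at value $152, so the others get W − 152 = $377.
Without Mendoza: best allocation of the remaining 3 bidders over all 4 lots is Delgado→Lot F ($113), Novak→Lot A ($176), Lindqvist→Lot G ($142), total $431.
VCG payment = (others' best without Mendoza) − (others' welfare with Mendoza) = 431 − 377 = $54.

Mendoza pays $54.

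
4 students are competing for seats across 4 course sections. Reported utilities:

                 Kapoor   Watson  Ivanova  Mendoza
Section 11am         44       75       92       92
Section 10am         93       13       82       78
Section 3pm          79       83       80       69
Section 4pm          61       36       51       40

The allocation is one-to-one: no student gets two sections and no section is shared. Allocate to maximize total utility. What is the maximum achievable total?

Maximum total: 319 points

Treat this as an assignment problem: match each student to one section.
Optimal: Kapoor→Section 10am (93 points), Watson→Section 3pm (83 points), Ivanova→Section 4pm (51 points), Mendoza→Section 11am (92 points) — total 93+83+51+92 = 319 points.
Column-greedy (each section in turn goes to its best remaining student) gives 308 points, worse by 11.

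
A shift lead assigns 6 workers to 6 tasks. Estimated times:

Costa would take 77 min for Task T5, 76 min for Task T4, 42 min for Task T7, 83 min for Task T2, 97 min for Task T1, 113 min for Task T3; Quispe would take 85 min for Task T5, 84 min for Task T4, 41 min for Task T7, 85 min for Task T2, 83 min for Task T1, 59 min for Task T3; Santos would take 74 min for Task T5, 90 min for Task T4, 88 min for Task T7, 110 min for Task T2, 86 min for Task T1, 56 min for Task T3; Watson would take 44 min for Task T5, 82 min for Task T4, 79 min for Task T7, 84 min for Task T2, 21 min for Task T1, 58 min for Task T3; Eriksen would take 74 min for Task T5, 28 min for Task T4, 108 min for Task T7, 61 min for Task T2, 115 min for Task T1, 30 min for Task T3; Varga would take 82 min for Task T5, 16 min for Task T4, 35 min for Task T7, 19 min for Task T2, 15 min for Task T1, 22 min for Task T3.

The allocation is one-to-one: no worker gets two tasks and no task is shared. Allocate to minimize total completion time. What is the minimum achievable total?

Minimum total: 242 min

Treat this as an assignment problem: match each worker to one task.
Optimal: Costa→Task T5 (77 min), Quispe→Task T7 (41 min), Santos→Task T3 (56 min), Watson→Task T1 (21 min), Eriksen→Task T4 (28 min), Varga→Task T2 (19 min) — total 77+41+56+21+28+19 = 242 min.
Column-greedy (each task in turn goes to its cheapest remaining worker) gives 361 min, worse by 119.
Next-best assignment: Costa→Task T7, Quispe→Task T3, Santos→Task T5, Watson→Task T1, Eriksen→Task T4, Varga→Task T2 = 243 min.
Checked against all permutations: 242 min is optimal.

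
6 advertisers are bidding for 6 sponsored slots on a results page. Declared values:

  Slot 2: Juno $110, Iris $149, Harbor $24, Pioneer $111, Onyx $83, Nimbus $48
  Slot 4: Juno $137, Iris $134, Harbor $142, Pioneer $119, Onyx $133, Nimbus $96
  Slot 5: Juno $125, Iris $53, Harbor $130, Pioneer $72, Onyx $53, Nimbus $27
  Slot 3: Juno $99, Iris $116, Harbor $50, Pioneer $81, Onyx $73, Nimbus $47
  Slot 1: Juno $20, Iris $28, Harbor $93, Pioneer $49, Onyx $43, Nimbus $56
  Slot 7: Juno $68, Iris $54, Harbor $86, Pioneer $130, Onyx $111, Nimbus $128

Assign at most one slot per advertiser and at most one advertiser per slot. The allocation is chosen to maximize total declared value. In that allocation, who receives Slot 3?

This is a one-to-one assignment (maximum-weight bipartite matching).
Optimal: Juno→Slot 5 ($125), Iris→Slot 2 ($149), Harbor→Slot 1 ($93), Pioneer→Slot 3 ($81), Onyx→Slot 4 ($133), Nimbus→Slot 7 ($128) — total 125+149+93+81+133+128 = $709.
Max-entry greedy (repeatedly take the single best remaining cell) gives $675, worse by 34.
Next-best assignment: Juno→Slot 5, Iris→Slot 3, Harbor→Slot 1, Pioneer→Slot 2, Onyx→Slot 4, Nimbus→Slot 7 = $706.
No other one-to-one assignment exceeds $709.
Pioneer's own top slot is Slot 7 ($130), but forcing Pioneer→Slot 7 and reassigning the rest optimally gives only $697 — worse by 12.

Pioneer receives Slot 3.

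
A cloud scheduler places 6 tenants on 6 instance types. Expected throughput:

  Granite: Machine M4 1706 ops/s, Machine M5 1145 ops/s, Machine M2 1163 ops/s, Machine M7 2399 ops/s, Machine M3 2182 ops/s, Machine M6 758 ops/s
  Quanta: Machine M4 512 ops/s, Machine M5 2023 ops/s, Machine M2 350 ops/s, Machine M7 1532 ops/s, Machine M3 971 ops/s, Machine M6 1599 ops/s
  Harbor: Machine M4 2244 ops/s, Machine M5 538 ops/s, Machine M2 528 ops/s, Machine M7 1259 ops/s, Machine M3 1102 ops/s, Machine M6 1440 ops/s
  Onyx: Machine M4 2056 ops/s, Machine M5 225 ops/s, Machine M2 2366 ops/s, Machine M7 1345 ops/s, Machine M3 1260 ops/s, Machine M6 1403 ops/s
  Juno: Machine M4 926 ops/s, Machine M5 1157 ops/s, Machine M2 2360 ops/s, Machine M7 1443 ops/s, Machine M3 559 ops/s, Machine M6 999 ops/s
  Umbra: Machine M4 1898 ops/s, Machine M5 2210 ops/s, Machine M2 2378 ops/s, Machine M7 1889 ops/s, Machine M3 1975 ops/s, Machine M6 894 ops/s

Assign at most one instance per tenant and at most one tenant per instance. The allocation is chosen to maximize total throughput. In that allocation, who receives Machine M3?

Umbra receives Machine M3.

Optimal: Granite→Machine M7 (2399 ops/s), Quanta→Machine M5 (2023 ops/s), Harbor→Machine M4 (2244 ops/s), Onyx→Machine M6 (1403 ops/s), Juno→Machine M2 (2360 ops/s), Umbra→Machine M3 (1975 ops/s) — total 2399+2023+2244+1403+2360+1975 = 12404 ops/s.
Row-greedy (each tenant in turn takes its best remaining instance) gives 12006 ops/s, worse by 398.
Checked against all permutations: 12404 ops/s is optimal.
Umbra's own top instance is Machine M2 (2378 ops/s), but forcing Umbra→Machine M2 and reassigning the rest optimally gives only 11673 ops/s — worse by 731.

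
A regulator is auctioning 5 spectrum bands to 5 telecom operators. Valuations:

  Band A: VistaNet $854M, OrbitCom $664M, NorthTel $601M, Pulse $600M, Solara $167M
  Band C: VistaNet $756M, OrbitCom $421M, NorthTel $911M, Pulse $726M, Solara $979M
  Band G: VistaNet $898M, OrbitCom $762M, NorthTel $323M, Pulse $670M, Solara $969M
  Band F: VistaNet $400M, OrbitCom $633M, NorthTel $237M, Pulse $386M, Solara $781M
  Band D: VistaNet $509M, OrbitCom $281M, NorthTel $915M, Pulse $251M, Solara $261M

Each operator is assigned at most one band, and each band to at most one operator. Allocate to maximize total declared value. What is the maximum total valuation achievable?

Optimal: VistaNet→Band A ($854M), OrbitCom→Band F ($633M), NorthTel→Band D ($915M), Pulse→Band C ($726M), Solara→Band G ($969M) — total 854+633+915+726+969 = $4097M.
Row-greedy (each operator in turn takes its best remaining band) gives $3984M, worse by 113.
Next-best assignment: VistaNet→Band A, OrbitCom→Band F, NorthTel→Band D, Pulse→Band G, Solara→Band C = $4051M.
Swapping Solara↔VistaNet (Solara→Band A $167M, VistaNet→Band G $898M) loses 758.

Max total: $4097M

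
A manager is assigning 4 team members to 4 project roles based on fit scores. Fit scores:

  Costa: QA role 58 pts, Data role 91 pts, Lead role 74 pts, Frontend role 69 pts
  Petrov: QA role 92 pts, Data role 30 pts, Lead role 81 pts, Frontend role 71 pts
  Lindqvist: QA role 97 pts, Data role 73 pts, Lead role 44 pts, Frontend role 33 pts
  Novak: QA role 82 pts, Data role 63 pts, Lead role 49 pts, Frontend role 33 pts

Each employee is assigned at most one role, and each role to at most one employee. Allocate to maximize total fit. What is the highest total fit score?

Max total: 310 pts

Optimal: Costa→Frontend role (69 pts), Petrov→Lead role (81 pts), Lindqvist→QA role (97 pts), Novak→Data role (63 pts) — total 69+81+97+63 = 310 pts.
Column-greedy (each role in turn goes to its best remaining employee) gives 302 pts, worse by 8.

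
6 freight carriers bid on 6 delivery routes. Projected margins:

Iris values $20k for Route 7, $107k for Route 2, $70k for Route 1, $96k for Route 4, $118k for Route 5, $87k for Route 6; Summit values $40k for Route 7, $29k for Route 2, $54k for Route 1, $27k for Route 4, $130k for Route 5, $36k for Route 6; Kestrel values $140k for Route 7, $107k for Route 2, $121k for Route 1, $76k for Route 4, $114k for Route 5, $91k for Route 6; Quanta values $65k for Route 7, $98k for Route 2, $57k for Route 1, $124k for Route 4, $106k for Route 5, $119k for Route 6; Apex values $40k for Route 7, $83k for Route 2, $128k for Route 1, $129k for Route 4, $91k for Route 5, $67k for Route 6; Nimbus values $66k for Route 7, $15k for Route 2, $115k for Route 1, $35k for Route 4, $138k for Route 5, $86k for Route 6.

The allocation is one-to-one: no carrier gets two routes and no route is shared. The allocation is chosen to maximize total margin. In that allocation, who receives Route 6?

Quanta receives Route 6.

Optimal: Iris→Route 2 ($107k), Summit→Route 5 ($130k), Kestrel→Route 7 ($140k), Quanta→Route 6 ($119k), Apex→Route 4 ($129k), Nimbus→Route 1 ($115k) — total 107+130+140+119+129+115 = $740k.
Column-greedy (each route in turn goes to its best remaining carrier) gives $673k, worse by 67.
Every other assignment is strictly worse.
Quanta's own top route is Route 4 ($124k), but forcing Quanta→Route 4 and reassigning the rest optimally gives only $715k — worse by 25.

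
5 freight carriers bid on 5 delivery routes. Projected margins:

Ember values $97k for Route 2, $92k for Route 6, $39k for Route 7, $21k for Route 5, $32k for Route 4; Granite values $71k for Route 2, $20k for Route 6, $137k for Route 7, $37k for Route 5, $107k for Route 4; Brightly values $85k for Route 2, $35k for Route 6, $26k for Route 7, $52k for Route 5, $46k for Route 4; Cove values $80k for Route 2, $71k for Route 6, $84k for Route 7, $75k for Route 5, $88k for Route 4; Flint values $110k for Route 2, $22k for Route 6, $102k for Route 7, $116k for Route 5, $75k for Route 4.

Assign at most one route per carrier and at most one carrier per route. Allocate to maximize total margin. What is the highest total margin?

Maximum total: $518k

This is the linear assignment problem.
Optimal: Ember→Route 6 ($92k), Granite→Route 7 ($137k), Brightly→Route 2 ($85k), Cove→Route 4 ($88k), Flint→Route 5 ($116k) — total 92+137+85+88+116 = $518k.
Max-entry greedy (repeatedly take the single best remaining cell) gives $473k, worse by 45.
Swapping Flint↔Ember (Flint→Route 6 $22k, Ember→Route 5 $21k) loses 165.
No other one-to-one assignment exceeds $518k.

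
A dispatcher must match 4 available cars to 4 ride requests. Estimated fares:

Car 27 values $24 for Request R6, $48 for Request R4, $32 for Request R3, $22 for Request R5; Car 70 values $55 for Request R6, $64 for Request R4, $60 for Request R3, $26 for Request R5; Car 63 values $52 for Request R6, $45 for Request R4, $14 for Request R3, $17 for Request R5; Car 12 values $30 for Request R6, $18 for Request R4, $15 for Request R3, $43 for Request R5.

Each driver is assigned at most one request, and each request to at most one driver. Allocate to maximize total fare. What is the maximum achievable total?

Maximum total: $203

Optimal: Car 27→Request R4 ($48), Car 70→Request R3 ($60), Car 63→Request R6 ($52), Car 12→Request R5 ($43) — total 48+60+52+43 = $203.
Column-greedy (each request in turn goes to its best remaining driver) gives $135, worse by 68.
Next-best assignment: Car 27→Request R3, Car 70→Request R4, Car 63→Request R6, Car 12→Request R5 = $191.
Every other assignment is strictly worse.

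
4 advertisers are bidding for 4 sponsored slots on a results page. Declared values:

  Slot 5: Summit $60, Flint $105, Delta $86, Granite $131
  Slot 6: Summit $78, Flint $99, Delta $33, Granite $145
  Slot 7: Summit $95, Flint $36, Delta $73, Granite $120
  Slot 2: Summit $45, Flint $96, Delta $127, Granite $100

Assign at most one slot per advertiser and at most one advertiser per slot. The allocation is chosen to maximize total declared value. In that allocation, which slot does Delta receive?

Delta receives Slot 2.

Optimal: Summit→Slot 7 ($95), Flint→Slot 5 ($105), Delta→Slot 2 ($127), Granite→Slot 6 ($145) — total 95+105+127+145 = $472.
Column-greedy (each slot in turn goes to its best remaining advertiser) gives $452, worse by 20.
Swapping Granite↔Summit (Granite→Slot 7 $120, Summit→Slot 6 $78) loses 42.
No other one-to-one assignment exceeds $472.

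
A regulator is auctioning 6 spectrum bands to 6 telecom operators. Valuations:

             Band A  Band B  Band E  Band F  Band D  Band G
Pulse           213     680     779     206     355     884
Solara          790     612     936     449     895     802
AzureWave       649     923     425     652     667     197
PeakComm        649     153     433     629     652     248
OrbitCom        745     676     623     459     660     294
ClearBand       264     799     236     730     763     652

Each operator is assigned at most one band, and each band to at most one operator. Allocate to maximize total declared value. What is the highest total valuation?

Max total: $4880M

Optimal: Pulse→Band G ($884M), Solara→Band E ($936M), AzureWave→Band B ($923M), PeakComm→Band F ($629M), OrbitCom→Band A ($745M), ClearBand→Band D ($763M) — total 884+936+923+629+745+763 = $4880M.
Column-greedy (each band in turn goes to its best remaining operator) gives $4130M, worse by 750.
Swapping AzureWave↔Pulse (AzureWave→Band G $197M, Pulse→Band B $680M) loses 930.
Every other assignment is strictly worse.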